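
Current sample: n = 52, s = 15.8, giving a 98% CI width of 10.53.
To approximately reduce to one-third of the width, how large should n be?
n ≈ 468

CI width ∝ 1/√n
To reduce width by factor 3, need √n to grow by 3 → need 3² = 9 times as many samples.

Current: n = 52, width = 10.53
New: n = 468, width ≈ 3.41

Width reduced by factor of 10.53/3.41 = 3.09.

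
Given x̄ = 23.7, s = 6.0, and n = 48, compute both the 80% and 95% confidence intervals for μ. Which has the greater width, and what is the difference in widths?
95% CI is wider by 1.23

df = 47
80% CI: t* = 1.300, (22.57, 24.83), width = 2 · t* · s/√n = 2.25
95% CI: t* = 2.012, (21.96, 25.44), width = 2 · t* · s/√n = 3.48

The 95% CI is wider by 3.48 - 2.25 = 1.23.
Higher confidence requires a wider interval.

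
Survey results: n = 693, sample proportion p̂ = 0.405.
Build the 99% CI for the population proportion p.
(0.357, 0.453)

Proportion CI:
SE = √(p̂(1-p̂)/n) = √(0.405 · 0.595 / 693) = 0.01865

z* = 2.576
Margin = z* · SE = 2.576 · 0.01865 = 0.0480

CI: 0.405 ± 0.0480 = (0.357, 0.453)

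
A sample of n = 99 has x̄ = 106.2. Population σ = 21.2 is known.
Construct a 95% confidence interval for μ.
(102.02, 110.38)

z-interval (σ known):
z* = 1.960 for 95% confidence

Margin of error = z* · σ/√n = 1.960 · 21.2/√99 = 4.18

CI: (106.2 - 4.18, 106.2 + 4.18) = (102.02, 110.38)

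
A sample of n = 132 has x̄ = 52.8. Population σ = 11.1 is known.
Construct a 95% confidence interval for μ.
(50.91, 54.69)

z-interval (σ known):
z* = 1.960 for 95% confidence

Margin of error = z* · σ/√n = 1.960 · 11.1/√132 = 1.89

CI: (52.8 - 1.89, 52.8 + 1.89) = (50.91, 54.69)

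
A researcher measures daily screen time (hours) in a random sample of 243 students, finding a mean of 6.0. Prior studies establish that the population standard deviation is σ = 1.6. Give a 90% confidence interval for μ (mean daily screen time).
(5.83, 6.17)

z-interval (σ known):
z* = 1.645 for 90% confidence

Margin of error = z* · σ/√n = 1.645 · 1.6/√243 = 0.17

CI: (6.0 - 0.17, 6.0 + 0.17) = (5.83, 6.17)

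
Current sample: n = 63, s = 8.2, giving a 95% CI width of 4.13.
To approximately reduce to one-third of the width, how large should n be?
n ≈ 567

CI width ∝ 1/√n
To reduce width by factor 3, need √n to grow by 3 → need 3² = 9 times as many samples.

Current: n = 63, width = 4.13
New: n = 567, width ≈ 1.35

Width reduced by factor of 4.13/1.35 = 3.06.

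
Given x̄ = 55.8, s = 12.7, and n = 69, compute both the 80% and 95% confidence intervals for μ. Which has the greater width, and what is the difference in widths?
95% CI is wider by 2.14

df = 68
80% CI: t* = 1.294, (53.82, 57.78), width = 2 · t* · s/√n = 3.96
95% CI: t* = 1.995, (52.75, 58.85), width = 2 · t* · s/√n = 6.10

The 95% CI is wider by 6.10 - 3.96 = 2.14.
Higher confidence requires a wider interval.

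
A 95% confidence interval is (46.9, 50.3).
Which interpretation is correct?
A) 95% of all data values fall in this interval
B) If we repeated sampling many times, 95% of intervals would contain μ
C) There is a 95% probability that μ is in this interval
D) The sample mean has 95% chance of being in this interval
B

A) Wrong — a CI is about the parameter μ, not individual data values.
B) Correct — this is the frequentist long-run coverage interpretation.
C) Wrong — μ is fixed; the randomness lives in the interval, not in μ.
D) Wrong — x̄ is observed and sits in the interval by construction.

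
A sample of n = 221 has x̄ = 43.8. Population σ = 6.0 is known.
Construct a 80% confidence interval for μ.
(43.28, 44.32)

z-interval (σ known):
z* = 1.282 for 80% confidence

Margin of error = z* · σ/√n = 1.282 · 6.0/√221 = 0.52

CI: (43.8 - 0.52, 43.8 + 0.52) = (43.28, 44.32)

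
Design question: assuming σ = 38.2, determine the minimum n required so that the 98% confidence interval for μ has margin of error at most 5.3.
n ≥ 282

For margin E ≤ 5.3:
n ≥ (z* · σ / E)²
n ≥ (2.326 · 38.2 / 5.3)²
n ≥ 281.06

Minimum n = 282 (rounding up)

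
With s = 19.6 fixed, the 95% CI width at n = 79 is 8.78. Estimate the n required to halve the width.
n ≈ 316

CI width ∝ 1/√n
To reduce width by factor 2, need √n to grow by 2 → need 2² = 4 times as many samples.

Current: n = 79, width = 8.78
New: n = 316, width ≈ 4.34

Width reduced by factor of 8.78/4.34 = 2.02.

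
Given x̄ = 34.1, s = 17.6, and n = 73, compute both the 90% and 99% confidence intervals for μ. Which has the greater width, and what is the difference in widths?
99% CI is wider by 4.04

df = 72
90% CI: t* = 1.666, (30.67, 37.53), width = 2 · t* · s/√n = 6.86
99% CI: t* = 2.646, (28.65, 39.55), width = 2 · t* · s/√n = 10.90

The 99% CI is wider by 10.90 - 6.86 = 4.04.
Higher confidence requires a wider interval.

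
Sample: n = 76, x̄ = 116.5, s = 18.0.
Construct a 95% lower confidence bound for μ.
μ ≥ 113.06

Lower bound (one-sided):
t* = 1.665 (one-sided for 95%)
Lower bound = x̄ - t* · s/√n = 116.5 - 1.665 · 18.0/√76 = 113.06

We are 95% confident that μ ≥ 113.06.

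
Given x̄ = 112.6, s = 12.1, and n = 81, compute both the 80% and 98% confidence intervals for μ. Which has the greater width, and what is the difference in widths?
98% CI is wider by 2.91

df = 80
80% CI: t* = 1.292, (110.86, 114.34), width = 2 · t* · s/√n = 3.47
98% CI: t* = 2.374, (109.41, 115.79), width = 2 · t* · s/√n = 6.38

The 98% CI is wider by 6.38 - 3.47 = 2.91.
Higher confidence requires a wider interval.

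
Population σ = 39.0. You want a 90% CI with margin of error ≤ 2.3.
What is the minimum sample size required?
n ≥ 779

For margin E ≤ 2.3:
n ≥ (z* · σ / E)²
n ≥ (1.645 · 39.0 / 2.3)²
n ≥ 778.05

Minimum n = 779 (rounding up)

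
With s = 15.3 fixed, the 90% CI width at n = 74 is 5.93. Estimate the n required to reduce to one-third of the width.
n ≈ 666

CI width ∝ 1/√n
To reduce width by factor 3, need √n to grow by 3 → need 3² = 9 times as many samples.

Current: n = 74, width = 5.93
New: n = 666, width ≈ 1.95

Width reduced by factor of 5.93/1.95 = 3.04.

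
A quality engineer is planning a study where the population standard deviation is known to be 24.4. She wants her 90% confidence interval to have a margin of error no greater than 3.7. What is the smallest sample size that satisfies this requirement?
n ≥ 118

For margin E ≤ 3.7:
n ≥ (z* · σ / E)²
n ≥ (1.645 · 24.4 / 3.7)²
n ≥ 117.68

Minimum n = 118 (rounding up)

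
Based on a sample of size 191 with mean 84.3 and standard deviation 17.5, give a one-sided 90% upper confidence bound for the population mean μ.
μ ≤ 85.93

Upper bound (one-sided):
t* = 1.286 (one-sided for 90%)
Upper bound = x̄ + t* · s/√n = 84.3 + 1.286 · 17.5/√191 = 85.93

We are 90% confident that μ ≤ 85.93.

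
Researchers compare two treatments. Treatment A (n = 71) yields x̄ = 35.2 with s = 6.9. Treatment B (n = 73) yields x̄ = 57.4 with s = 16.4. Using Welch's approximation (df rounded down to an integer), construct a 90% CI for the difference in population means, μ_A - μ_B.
(-25.67, -18.73)

Difference: x̄₁ - x̄₂ = -22.20
SE = √(s₁²/n₁ + s₂²/n₂) = √(6.9²/71 + 16.4²/73) = 2.0869
df = 97.28 → 97 (Welch–Satterthwaite, rounded down)
t* = 1.661

CI: -22.20 ± 1.661 · 2.0869 = -22.20 ± 3.47 = (-25.67, -18.73)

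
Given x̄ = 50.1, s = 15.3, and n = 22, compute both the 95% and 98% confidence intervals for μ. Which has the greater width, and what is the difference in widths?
98% CI is wider by 2.86

df = 21
95% CI: t* = 2.080, (43.32, 56.88), width = 2 · t* · s/√n = 13.57
98% CI: t* = 2.518, (41.89, 58.31), width = 2 · t* · s/√n = 16.43

The 98% CI is wider by 16.43 - 13.57 = 2.86.
Higher confidence requires a wider interval.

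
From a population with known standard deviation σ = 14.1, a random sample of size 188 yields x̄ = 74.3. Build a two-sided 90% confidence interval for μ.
(72.61, 75.99)

z-interval (σ known):
z* = 1.645 for 90% confidence

Margin of error = z* · σ/√n = 1.645 · 14.1/√188 = 1.69

CI: (74.3 - 1.69, 74.3 + 1.69) = (72.61, 75.99)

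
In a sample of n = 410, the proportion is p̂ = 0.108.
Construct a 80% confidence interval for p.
(0.088, 0.128)

Proportion CI:
SE = √(p̂(1-p̂)/n) = √(0.108 · 0.892 / 410) = 0.01533

z* = 1.282
Margin = z* · SE = 1.282 · 0.01533 = 0.0197

CI: 0.108 ± 0.0197 = (0.088, 0.128)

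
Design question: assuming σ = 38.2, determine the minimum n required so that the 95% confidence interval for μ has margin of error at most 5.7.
n ≥ 173

For margin E ≤ 5.7:
n ≥ (z* · σ / E)²
n ≥ (1.960 · 38.2 / 5.7)²
n ≥ 172.54

Minimum n = 173 (rounding up)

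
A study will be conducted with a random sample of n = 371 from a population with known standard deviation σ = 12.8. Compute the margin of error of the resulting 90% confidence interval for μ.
Margin of error = 1.09

Margin of error = z* · σ/√n
= 1.645 · 12.8/√371
= 1.645 · 12.8/19.2614
= 1.09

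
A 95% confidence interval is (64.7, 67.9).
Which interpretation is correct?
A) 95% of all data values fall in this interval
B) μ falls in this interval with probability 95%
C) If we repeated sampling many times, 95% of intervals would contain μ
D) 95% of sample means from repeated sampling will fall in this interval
C

A) Wrong — a CI is about the parameter μ, not individual data values.
B) Wrong — μ is fixed; the randomness lives in the interval, not in μ.
C) Correct — this is the frequentist long-run coverage interpretation.
D) Wrong — coverage applies to intervals containing μ, not to future x̄ values.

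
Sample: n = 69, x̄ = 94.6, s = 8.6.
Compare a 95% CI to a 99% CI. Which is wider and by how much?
99% CI is wider by 1.36

df = 68
95% CI: t* = 1.995, (92.53, 96.67), width = 2 · t* · s/√n = 4.13
99% CI: t* = 2.650, (91.86, 97.34), width = 2 · t* · s/√n = 5.49

The 99% CI is wider by 5.49 - 4.13 = 1.36.
Higher confidence requires a wider interval.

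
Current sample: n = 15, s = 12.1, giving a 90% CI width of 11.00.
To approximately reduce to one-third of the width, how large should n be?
n ≈ 135

CI width ∝ 1/√n
To reduce width by factor 3, need √n to grow by 3 → need 3² = 9 times as many samples.

Current: n = 15, width = 11.00
New: n = 135, width ≈ 3.45

Width reduced by factor of 11.00/3.45 = 3.19.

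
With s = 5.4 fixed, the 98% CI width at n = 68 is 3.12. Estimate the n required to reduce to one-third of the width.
n ≈ 612

CI width ∝ 1/√n
To reduce width by factor 3, need √n to grow by 3 → need 3² = 9 times as many samples.

Current: n = 68, width = 3.12
New: n = 612, width ≈ 1.02

Width reduced by factor of 3.12/1.02 = 3.06.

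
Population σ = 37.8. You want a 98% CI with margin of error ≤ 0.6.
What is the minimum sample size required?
n ≥ 21474

For margin E ≤ 0.6:
n ≥ (z* · σ / E)²
n ≥ (2.326 · 37.8 / 0.6)²
n ≥ 21473.39

Minimum n = 21474 (rounding up)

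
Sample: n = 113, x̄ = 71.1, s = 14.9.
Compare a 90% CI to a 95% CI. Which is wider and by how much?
95% CI is wider by 0.90

df = 112
90% CI: t* = 1.659, (68.77, 73.43), width = 2 · t* · s/√n = 4.65
95% CI: t* = 1.981, (68.32, 73.88), width = 2 · t* · s/√n = 5.55

The 95% CI is wider by 5.55 - 4.65 = 0.90.
Higher confidence requires a wider interval.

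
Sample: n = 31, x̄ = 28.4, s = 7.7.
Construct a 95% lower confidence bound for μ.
μ ≥ 26.05

Lower bound (one-sided):
t* = 1.697 (one-sided for 95%)
Lower bound = x̄ - t* · s/√n = 28.4 - 1.697 · 7.7/√31 = 26.05

We are 95% confident that μ ≥ 26.05.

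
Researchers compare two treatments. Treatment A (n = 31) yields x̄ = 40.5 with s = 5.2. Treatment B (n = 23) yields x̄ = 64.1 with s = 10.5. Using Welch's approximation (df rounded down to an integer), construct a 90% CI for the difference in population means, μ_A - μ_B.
(-27.64, -19.56)

Difference: x̄₁ - x̄₂ = -23.60
SE = √(s₁²/n₁ + s₂²/n₂) = √(5.2²/31 + 10.5²/23) = 2.3803
df = 30.01 → 30 (Welch–Satterthwaite, rounded down)
t* = 1.697

CI: -23.60 ± 1.697 · 2.3803 = -23.60 ± 4.04 = (-27.64, -19.56)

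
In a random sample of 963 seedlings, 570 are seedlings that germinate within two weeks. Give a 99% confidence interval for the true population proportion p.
(0.551, 0.633)

Proportion CI:
p̂ = 570/963 = 0.59190
SE = √(p̂(1-p̂)/n) = √(0.59190 · 0.40810 / 963) = 0.01584

z* = 2.576
Margin = z* · SE = 2.576 · 0.01584 = 0.0408

CI: 0.59190 ± 0.0408 = (0.551, 0.633)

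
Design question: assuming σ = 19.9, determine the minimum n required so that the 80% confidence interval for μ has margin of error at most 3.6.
n ≥ 51

For margin E ≤ 3.6:
n ≥ (z* · σ / E)²
n ≥ (1.282 · 19.9 / 3.6)²
n ≥ 50.22

Minimum n = 51 (rounding up)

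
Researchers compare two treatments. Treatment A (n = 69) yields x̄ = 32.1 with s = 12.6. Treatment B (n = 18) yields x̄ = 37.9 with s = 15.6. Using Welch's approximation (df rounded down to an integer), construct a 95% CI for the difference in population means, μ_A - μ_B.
(-14.03, 2.43)

Difference: x̄₁ - x̄₂ = -5.80
SE = √(s₁²/n₁ + s₂²/n₂) = √(12.6²/69 + 15.6²/18) = 3.9775
df = 23.11 → 23 (Welch–Satterthwaite, rounded down)
t* = 2.069

CI: -5.80 ± 2.069 · 3.9775 = -5.80 ± 8.23 = (-14.03, 2.43)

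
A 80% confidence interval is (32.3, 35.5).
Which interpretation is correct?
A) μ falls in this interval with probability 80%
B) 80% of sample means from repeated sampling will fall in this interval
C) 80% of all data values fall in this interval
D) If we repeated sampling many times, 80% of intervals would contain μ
D

A) Wrong — μ is fixed; the randomness lives in the interval, not in μ.
B) Wrong — coverage applies to intervals containing μ, not to future x̄ values.
C) Wrong — a CI is about the parameter μ, not individual data values.
D) Correct — this is the frequentist long-run coverage interpretation.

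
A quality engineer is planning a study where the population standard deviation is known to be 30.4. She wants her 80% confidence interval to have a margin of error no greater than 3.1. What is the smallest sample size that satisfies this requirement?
n ≥ 159

For margin E ≤ 3.1:
n ≥ (z* · σ / E)²
n ≥ (1.282 · 30.4 / 3.1)²
n ≥ 158.05

Minimum n = 159 (rounding up)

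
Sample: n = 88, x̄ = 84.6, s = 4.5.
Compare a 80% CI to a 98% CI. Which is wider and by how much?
98% CI is wider by 1.03

df = 87
80% CI: t* = 1.291, (83.98, 85.22), width = 2 · t* · s/√n = 1.24
98% CI: t* = 2.370, (83.46, 85.74), width = 2 · t* · s/√n = 2.27

The 98% CI is wider by 2.27 - 1.24 = 1.03.
Higher confidence requires a wider interval.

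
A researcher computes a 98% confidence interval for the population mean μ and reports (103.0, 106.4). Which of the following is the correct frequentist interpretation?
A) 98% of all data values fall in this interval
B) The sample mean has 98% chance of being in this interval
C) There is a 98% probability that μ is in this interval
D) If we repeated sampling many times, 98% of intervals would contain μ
D

A) Wrong — a CI is about the parameter μ, not individual data values.
B) Wrong — x̄ is observed and sits in the interval by construction.
C) Wrong — μ is fixed; the randomness lives in the interval, not in μ.
D) Correct — this is the frequentist long-run coverage interpretation.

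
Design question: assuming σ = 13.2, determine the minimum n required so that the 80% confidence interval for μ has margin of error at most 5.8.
n ≥ 9

For margin E ≤ 5.8:
n ≥ (z* · σ / E)²
n ≥ (1.282 · 13.2 / 5.8)²
n ≥ 8.51

Minimum n = 9 (rounding up)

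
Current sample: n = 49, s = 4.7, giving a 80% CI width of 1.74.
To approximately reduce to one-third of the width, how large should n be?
n ≈ 441

CI width ∝ 1/√n
To reduce width by factor 3, need √n to grow by 3 → need 3² = 9 times as many samples.

Current: n = 49, width = 1.74
New: n = 441, width ≈ 0.57

Width reduced by factor of 1.74/0.57 = 3.05.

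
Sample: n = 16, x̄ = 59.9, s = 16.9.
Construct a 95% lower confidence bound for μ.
μ ≥ 52.49

Lower bound (one-sided):
t* = 1.753 (one-sided for 95%)
Lower bound = x̄ - t* · s/√n = 59.9 - 1.753 · 16.9/√16 = 52.49

We are 95% confident that μ ≥ 52.49.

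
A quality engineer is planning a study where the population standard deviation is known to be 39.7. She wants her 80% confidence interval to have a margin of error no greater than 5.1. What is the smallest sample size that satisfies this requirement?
n ≥ 100

For margin E ≤ 5.1:
n ≥ (z* · σ / E)²
n ≥ (1.282 · 39.7 / 5.1)²
n ≥ 99.59

Minimum n = 100 (rounding up)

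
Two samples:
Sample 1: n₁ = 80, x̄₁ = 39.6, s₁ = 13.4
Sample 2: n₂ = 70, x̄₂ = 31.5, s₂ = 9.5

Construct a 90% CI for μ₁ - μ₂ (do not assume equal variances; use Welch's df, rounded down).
(4.99, 11.21)

Difference: x̄₁ - x̄₂ = 8.10
SE = √(s₁²/n₁ + s₂²/n₂) = √(13.4²/80 + 9.5²/70) = 1.8798
df = 142.13 → 142 (Welch–Satterthwaite, rounded down)
t* = 1.656

CI: 8.10 ± 1.656 · 1.8798 = 8.10 ± 3.11 = (4.99, 11.21)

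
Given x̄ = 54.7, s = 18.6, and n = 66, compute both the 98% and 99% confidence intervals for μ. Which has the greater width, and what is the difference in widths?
99% CI is wider by 1.23

df = 65
98% CI: t* = 2.385, (49.24, 60.16), width = 2 · t* · s/√n = 10.92
99% CI: t* = 2.654, (48.62, 60.78), width = 2 · t* · s/√n = 12.15

The 99% CI is wider by 12.15 - 10.92 = 1.23.
Higher confidence requires a wider interval.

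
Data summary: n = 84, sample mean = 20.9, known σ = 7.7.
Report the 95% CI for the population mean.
(19.25, 22.55)

z-interval (σ known):
z* = 1.960 for 95% confidence

Margin of error = z* · σ/√n = 1.960 · 7.7/√84 = 1.65

CI: (20.9 - 1.65, 20.9 + 1.65) = (19.25, 22.55)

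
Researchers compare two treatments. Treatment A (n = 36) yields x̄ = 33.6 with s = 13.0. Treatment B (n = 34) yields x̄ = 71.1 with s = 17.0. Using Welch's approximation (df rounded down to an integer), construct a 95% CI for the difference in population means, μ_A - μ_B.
(-44.76, -30.24)

Difference: x̄₁ - x̄₂ = -37.50
SE = √(s₁²/n₁ + s₂²/n₂) = √(13.0²/36 + 17.0²/34) = 3.6324
df = 61.76 → 61 (Welch–Satterthwaite, rounded down)
t* = 2.000

CI: -37.50 ± 2.000 · 3.6324 = -37.50 ± 7.26 = (-44.76, -30.24)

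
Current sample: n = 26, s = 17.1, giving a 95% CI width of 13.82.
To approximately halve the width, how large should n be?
n ≈ 104

CI width ∝ 1/√n
To reduce width by factor 2, need √n to grow by 2 → need 2² = 4 times as many samples.

Current: n = 26, width = 13.82
New: n = 104, width ≈ 6.65

Width reduced by factor of 13.82/6.65 = 2.08.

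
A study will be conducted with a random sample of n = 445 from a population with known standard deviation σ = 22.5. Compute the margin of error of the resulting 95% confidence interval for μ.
Margin of error = 2.09

Margin of error = z* · σ/√n
= 1.960 · 22.5/√445
= 1.960 · 22.5/21.0950
= 2.09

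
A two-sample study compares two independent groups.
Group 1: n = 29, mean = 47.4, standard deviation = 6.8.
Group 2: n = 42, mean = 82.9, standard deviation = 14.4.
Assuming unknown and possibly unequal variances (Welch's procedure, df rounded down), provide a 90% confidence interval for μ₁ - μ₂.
(-39.77, -31.23)

Difference: x̄₁ - x̄₂ = -35.50
SE = √(s₁²/n₁ + s₂²/n₂) = √(6.8²/29 + 14.4²/42) = 2.5557
df = 62.25 → 62 (Welch–Satterthwaite, rounded down)
t* = 1.670

CI: -35.50 ± 1.670 · 2.5557 = -35.50 ± 4.27 = (-39.77, -31.23)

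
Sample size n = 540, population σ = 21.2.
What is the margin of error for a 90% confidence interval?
Margin of error = 1.50

Margin of error = z* · σ/√n
= 1.645 · 21.2/√540
= 1.645 · 21.2/23.2379
= 1.50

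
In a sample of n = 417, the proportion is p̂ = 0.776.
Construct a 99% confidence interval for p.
(0.723, 0.829)

Proportion CI:
SE = √(p̂(1-p̂)/n) = √(0.776 · 0.224 / 417) = 0.02042

z* = 2.576
Margin = z* · SE = 2.576 · 0.02042 = 0.0526

CI: 0.776 ± 0.0526 = (0.723, 0.829)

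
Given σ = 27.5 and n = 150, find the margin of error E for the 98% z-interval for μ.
Margin of error = 5.22

Margin of error = z* · σ/√n
= 2.326 · 27.5/√150
= 2.326 · 27.5/12.2474
= 5.22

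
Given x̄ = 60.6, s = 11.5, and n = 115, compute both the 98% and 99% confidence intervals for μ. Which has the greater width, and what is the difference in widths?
99% CI is wider by 0.56

df = 114
98% CI: t* = 2.360, (58.07, 63.13), width = 2 · t* · s/√n = 5.06
99% CI: t* = 2.620, (57.79, 63.41), width = 2 · t* · s/√n = 5.62

The 99% CI is wider by 5.62 - 5.06 = 0.56.
Higher confidence requires a wider interval.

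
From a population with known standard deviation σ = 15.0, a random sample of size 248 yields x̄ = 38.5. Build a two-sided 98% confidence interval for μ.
(36.28, 40.72)

z-interval (σ known):
z* = 2.326 for 98% confidence

Margin of error = z* · σ/√n = 2.326 · 15.0/√248 = 2.22

CI: (38.5 - 2.22, 38.5 + 2.22) = (36.28, 40.72)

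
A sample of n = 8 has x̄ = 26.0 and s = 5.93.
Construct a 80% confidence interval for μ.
(23.03, 28.97)

t-interval (σ unknown):
df = n - 1 = 7
t* = 1.415 for 80% confidence

Margin of error = t* · s/√n = 1.415 · 5.93/√8 = 2.97

CI: (23.03, 28.97)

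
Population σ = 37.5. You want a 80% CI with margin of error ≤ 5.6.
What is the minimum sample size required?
n ≥ 74

For margin E ≤ 5.6:
n ≥ (z* · σ / E)²
n ≥ (1.282 · 37.5 / 5.6)²
n ≥ 73.70

Minimum n = 74 (rounding up)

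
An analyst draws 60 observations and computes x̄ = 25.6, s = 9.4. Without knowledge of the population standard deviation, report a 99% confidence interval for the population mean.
(22.37, 28.83)

t-interval (σ unknown):
df = n - 1 = 59
t* = 2.662 for 99% confidence

Margin of error = t* · s/√n = 2.662 · 9.4/√60 = 3.23

CI: (22.37, 28.83)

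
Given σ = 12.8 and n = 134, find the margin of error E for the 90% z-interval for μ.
Margin of error = 1.82

Margin of error = z* · σ/√n
= 1.645 · 12.8/√134
= 1.645 · 12.8/11.5758
= 1.82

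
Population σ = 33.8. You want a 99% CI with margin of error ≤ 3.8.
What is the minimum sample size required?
n ≥ 525

For margin E ≤ 3.8:
n ≥ (z* · σ / E)²
n ≥ (2.576 · 33.8 / 3.8)²
n ≥ 525.00

Minimum n = 525 (rounding up)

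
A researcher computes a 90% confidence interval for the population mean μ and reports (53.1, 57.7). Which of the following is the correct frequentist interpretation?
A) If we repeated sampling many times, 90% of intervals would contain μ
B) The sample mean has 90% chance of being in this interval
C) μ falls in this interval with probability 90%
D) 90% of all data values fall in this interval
A

A) Correct — this is the frequentist long-run coverage interpretation.
B) Wrong — x̄ is observed and sits in the interval by construction.
C) Wrong — μ is fixed; the randomness lives in the interval, not in μ.
D) Wrong — a CI is about the parameter μ, not individual data values.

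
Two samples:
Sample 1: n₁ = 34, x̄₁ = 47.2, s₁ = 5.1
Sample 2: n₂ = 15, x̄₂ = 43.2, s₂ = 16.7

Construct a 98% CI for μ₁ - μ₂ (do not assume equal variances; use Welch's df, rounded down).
(-7.45, 15.45)

Difference: x̄₁ - x̄₂ = 4.00
SE = √(s₁²/n₁ + s₂²/n₂) = √(5.1²/34 + 16.7²/15) = 4.3997
df = 15.16 → 15 (Welch–Satterthwaite, rounded down)
t* = 2.602

CI: 4.00 ± 2.602 · 4.3997 = 4.00 ± 11.45 = (-7.45, 15.45)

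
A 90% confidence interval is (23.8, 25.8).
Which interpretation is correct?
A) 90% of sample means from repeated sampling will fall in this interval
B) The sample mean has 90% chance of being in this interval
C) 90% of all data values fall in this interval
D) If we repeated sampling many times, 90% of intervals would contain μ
D

A) Wrong — coverage applies to intervals containing μ, not to future x̄ values.
B) Wrong — x̄ is observed and sits in the interval by construction.
C) Wrong — a CI is about the parameter μ, not individual data values.
D) Correct — this is the frequentist long-run coverage interpretation.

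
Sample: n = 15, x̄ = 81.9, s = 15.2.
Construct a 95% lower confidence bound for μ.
μ ≥ 74.99

Lower bound (one-sided):
t* = 1.761 (one-sided for 95%)
Lower bound = x̄ - t* · s/√n = 81.9 - 1.761 · 15.2/√15 = 74.99

We are 95% confident that μ ≥ 74.99.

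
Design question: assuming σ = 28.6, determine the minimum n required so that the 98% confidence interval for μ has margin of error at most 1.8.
n ≥ 1366

For margin E ≤ 1.8:
n ≥ (z* · σ / E)²
n ≥ (2.326 · 28.6 / 1.8)²
n ≥ 1365.86

Minimum n = 1366 (rounding up)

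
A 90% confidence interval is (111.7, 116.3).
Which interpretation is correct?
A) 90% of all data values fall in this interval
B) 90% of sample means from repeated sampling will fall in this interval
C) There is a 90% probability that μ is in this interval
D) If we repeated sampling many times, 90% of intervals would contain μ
D

A) Wrong — a CI is about the parameter μ, not individual data values.
B) Wrong — coverage applies to intervals containing μ, not to future x̄ values.
C) Wrong — μ is fixed; the randomness lives in the interval, not in μ.
D) Correct — this is the frequentist long-run coverage interpretation.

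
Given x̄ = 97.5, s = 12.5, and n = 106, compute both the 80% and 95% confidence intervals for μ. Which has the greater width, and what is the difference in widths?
95% CI is wider by 1.69

df = 105
80% CI: t* = 1.290, (95.93, 99.07), width = 2 · t* · s/√n = 3.13
95% CI: t* = 1.983, (95.09, 99.91), width = 2 · t* · s/√n = 4.82

The 95% CI is wider by 4.82 - 3.13 = 1.69.
Higher confidence requires a wider interval.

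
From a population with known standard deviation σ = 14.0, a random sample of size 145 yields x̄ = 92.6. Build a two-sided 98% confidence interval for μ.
(89.90, 95.30)

z-interval (σ known):
z* = 2.326 for 98% confidence

Margin of error = z* · σ/√n = 2.326 · 14.0/√145 = 2.70

CI: (92.6 - 2.70, 92.6 + 2.70) = (89.90, 95.30)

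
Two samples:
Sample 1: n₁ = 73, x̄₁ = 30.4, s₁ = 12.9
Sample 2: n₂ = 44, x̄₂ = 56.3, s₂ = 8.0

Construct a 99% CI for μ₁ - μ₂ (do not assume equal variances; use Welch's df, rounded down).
(-30.96, -20.84)

Difference: x̄₁ - x̄₂ = -25.90
SE = √(s₁²/n₁ + s₂²/n₂) = √(12.9²/73 + 8.0²/44) = 1.9324
df = 114.88 → 114 (Welch–Satterthwaite, rounded down)
t* = 2.620

CI: -25.90 ± 2.620 · 1.9324 = -25.90 ± 5.06 = (-30.96, -20.84)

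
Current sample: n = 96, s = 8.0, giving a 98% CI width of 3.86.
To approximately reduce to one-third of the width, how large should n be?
n ≈ 864

CI width ∝ 1/√n
To reduce width by factor 3, need √n to grow by 3 → need 3² = 9 times as many samples.

Current: n = 96, width = 3.86
New: n = 864, width ≈ 1.27

Width reduced by factor of 3.86/1.27 = 3.04.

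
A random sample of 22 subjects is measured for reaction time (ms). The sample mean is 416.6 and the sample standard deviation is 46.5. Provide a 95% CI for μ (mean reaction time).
(395.98, 437.22)

t-interval (σ unknown):
df = n - 1 = 21
t* = 2.080 for 95% confidence

Margin of error = t* · s/√n = 2.080 · 46.5/√22 = 20.62

CI: (395.98, 437.22)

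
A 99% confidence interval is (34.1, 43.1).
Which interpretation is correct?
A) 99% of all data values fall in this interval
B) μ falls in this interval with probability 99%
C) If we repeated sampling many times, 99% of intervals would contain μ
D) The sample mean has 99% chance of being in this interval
C

A) Wrong — a CI is about the parameter μ, not individual data values.
B) Wrong — μ is fixed; the randomness lives in the interval, not in μ.
C) Correct — this is the frequentist long-run coverage interpretation.
D) Wrong — x̄ is observed and sits in the interval by construction.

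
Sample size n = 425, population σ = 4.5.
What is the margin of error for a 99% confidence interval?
Margin of error = 0.56

Margin of error = z* · σ/√n
= 2.576 · 4.5/√425
= 2.576 · 4.5/20.6155
= 0.56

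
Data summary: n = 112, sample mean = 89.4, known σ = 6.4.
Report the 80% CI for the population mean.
(88.62, 90.18)

z-interval (σ known):
z* = 1.282 for 80% confidence

Margin of error = z* · σ/√n = 1.282 · 6.4/√112 = 0.78

CI: (89.4 - 0.78, 89.4 + 0.78) = (88.62, 90.18)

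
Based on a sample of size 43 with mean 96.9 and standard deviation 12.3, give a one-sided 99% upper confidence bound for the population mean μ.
μ ≤ 101.44

Upper bound (one-sided):
t* = 2.418 (one-sided for 99%)
Upper bound = x̄ + t* · s/√n = 96.9 + 2.418 · 12.3/√43 = 101.44

We are 99% confident that μ ≤ 101.44.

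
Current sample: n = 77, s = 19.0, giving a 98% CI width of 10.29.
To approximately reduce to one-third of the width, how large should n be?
n ≈ 693

CI width ∝ 1/√n
To reduce width by factor 3, need √n to grow by 3 → need 3² = 9 times as many samples.

Current: n = 77, width = 10.29
New: n = 693, width ≈ 3.37

Width reduced by factor of 10.29/3.37 = 3.05.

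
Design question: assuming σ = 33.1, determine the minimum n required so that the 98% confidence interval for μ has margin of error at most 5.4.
n ≥ 204

For margin E ≤ 5.4:
n ≥ (z* · σ / E)²
n ≥ (2.326 · 33.1 / 5.4)²
n ≥ 203.28

Minimum n = 204 (rounding up)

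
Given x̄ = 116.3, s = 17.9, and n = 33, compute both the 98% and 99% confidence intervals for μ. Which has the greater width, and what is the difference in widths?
99% CI is wider by 1.80

df = 32
98% CI: t* = 2.449, (108.67, 123.93), width = 2 · t* · s/√n = 15.26
99% CI: t* = 2.738, (107.77, 124.83), width = 2 · t* · s/√n = 17.06

The 99% CI is wider by 17.06 - 15.26 = 1.80.
Higher confidence requires a wider interval.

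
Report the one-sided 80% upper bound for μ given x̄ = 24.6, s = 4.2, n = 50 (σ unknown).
μ ≤ 25.10

Upper bound (one-sided):
t* = 0.849 (one-sided for 80%)
Upper bound = x̄ + t* · s/√n = 24.6 + 0.849 · 4.2/√50 = 25.10

We are 80% confident that μ ≤ 25.10.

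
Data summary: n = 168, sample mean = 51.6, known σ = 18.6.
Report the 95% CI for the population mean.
(48.79, 54.41)

z-interval (σ known):
z* = 1.960 for 95% confidence

Margin of error = z* · σ/√n = 1.960 · 18.6/√168 = 2.81

CI: (51.6 - 2.81, 51.6 + 2.81) = (48.79, 54.41)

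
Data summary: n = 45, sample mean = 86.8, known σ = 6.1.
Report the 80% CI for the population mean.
(85.63, 87.97)

z-interval (σ known):
z* = 1.282 for 80% confidence

Margin of error = z* · σ/√n = 1.282 · 6.1/√45 = 1.17

CI: (86.8 - 1.17, 86.8 + 1.17) = (85.63, 87.97)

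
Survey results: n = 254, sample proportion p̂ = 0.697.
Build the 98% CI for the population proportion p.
(0.630, 0.764)

Proportion CI:
SE = √(p̂(1-p̂)/n) = √(0.697 · 0.303 / 254) = 0.02884

z* = 2.326
Margin = z* · SE = 2.326 · 0.02884 = 0.0671

CI: 0.697 ± 0.0671 = (0.630, 0.764)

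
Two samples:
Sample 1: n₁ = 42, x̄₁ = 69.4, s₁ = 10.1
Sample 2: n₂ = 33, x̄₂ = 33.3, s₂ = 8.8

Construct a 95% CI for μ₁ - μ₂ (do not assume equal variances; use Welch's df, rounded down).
(31.74, 40.46)

Difference: x̄₁ - x̄₂ = 36.10
SE = √(s₁²/n₁ + s₂²/n₂) = √(10.1²/42 + 8.8²/33) = 2.1853
df = 72.18 → 72 (Welch–Satterthwaite, rounded down)
t* = 1.993

CI: 36.10 ± 1.993 · 2.1853 = 36.10 ± 4.36 = (31.74, 40.46)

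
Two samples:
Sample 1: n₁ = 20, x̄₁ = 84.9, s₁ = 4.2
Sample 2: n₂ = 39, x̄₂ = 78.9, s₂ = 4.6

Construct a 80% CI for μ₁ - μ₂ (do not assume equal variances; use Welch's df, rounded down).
(4.44, 7.56)

Difference: x̄₁ - x̄₂ = 6.00
SE = √(s₁²/n₁ + s₂²/n₂) = √(4.2²/20 + 4.6²/39) = 1.1936
df = 41.68 → 41 (Welch–Satterthwaite, rounded down)
t* = 1.303

CI: 6.00 ± 1.303 · 1.1936 = 6.00 ± 1.56 = (4.44, 7.56)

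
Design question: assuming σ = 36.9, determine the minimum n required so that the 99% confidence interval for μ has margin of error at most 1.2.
n ≥ 6275

For margin E ≤ 1.2:
n ≥ (z* · σ / E)²
n ≥ (2.576 · 36.9 / 1.2)²
n ≥ 6274.54

Minimum n = 6275 (rounding up)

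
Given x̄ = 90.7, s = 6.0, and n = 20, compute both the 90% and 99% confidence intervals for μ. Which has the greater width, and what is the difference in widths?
99% CI is wider by 3.04

df = 19
90% CI: t* = 1.729, (88.38, 93.02), width = 2 · t* · s/√n = 4.64
99% CI: t* = 2.861, (86.86, 94.54), width = 2 · t* · s/√n = 7.68

The 99% CI is wider by 7.68 - 4.64 = 3.04.
Higher confidence requires a wider interval.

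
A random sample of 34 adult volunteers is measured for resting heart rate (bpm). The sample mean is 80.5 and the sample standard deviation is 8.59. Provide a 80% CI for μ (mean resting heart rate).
(78.57, 82.43)

t-interval (σ unknown):
df = n - 1 = 33
t* = 1.308 for 80% confidence

Margin of error = t* · s/√n = 1.308 · 8.59/√34 = 1.93

CI: (78.57, 82.43)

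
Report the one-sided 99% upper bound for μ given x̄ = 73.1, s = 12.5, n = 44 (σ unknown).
μ ≤ 77.65

Upper bound (one-sided):
t* = 2.416 (one-sided for 99%)
Upper bound = x̄ + t* · s/√n = 73.1 + 2.416 · 12.5/√44 = 77.65

We are 99% confident that μ ≤ 77.65.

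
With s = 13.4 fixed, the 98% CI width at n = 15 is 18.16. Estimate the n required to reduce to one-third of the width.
n ≈ 135

CI width ∝ 1/√n
To reduce width by factor 3, need √n to grow by 3 → need 3² = 9 times as many samples.

Current: n = 15, width = 18.16
New: n = 135, width ≈ 5.43

Width reduced by factor of 18.16/5.43 = 3.34.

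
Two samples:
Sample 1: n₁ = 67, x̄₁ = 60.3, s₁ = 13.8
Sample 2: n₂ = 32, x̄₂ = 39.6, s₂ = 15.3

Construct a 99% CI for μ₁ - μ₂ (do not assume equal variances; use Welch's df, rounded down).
(12.20, 29.20)

Difference: x̄₁ - x̄₂ = 20.70
SE = √(s₁²/n₁ + s₂²/n₂) = √(13.8²/67 + 15.3²/32) = 3.1871
df = 55.81 → 55 (Welch–Satterthwaite, rounded down)
t* = 2.668

CI: 20.70 ± 2.668 · 3.1871 = 20.70 ± 8.50 = (12.20, 29.20)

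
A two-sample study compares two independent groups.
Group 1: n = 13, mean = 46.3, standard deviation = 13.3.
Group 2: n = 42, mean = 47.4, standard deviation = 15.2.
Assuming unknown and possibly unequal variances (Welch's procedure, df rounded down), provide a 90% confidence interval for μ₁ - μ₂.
(-8.61, 6.41)

Difference: x̄₁ - x̄₂ = -1.10
SE = √(s₁²/n₁ + s₂²/n₂) = √(13.3²/13 + 15.2²/42) = 4.3713
df = 22.58 → 22 (Welch–Satterthwaite, rounded down)
t* = 1.717

CI: -1.10 ± 1.717 · 4.3713 = -1.10 ± 7.51 = (-8.61, 6.41)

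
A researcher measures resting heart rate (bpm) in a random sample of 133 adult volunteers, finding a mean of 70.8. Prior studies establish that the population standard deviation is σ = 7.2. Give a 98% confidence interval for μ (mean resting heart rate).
(69.35, 72.25)

z-interval (σ known):
z* = 2.326 for 98% confidence

Margin of error = z* · σ/√n = 2.326 · 7.2/√133 = 1.45

CI: (70.8 - 1.45, 70.8 + 1.45) = (69.35, 72.25)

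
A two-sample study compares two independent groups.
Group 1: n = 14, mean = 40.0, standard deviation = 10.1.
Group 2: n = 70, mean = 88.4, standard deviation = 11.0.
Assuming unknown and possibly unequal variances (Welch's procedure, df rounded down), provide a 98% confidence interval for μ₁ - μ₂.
(-56.02, -40.78)

Difference: x̄₁ - x̄₂ = -48.40
SE = √(s₁²/n₁ + s₂²/n₂) = √(10.1²/14 + 11.0²/70) = 3.0025
df = 19.69 → 19 (Welch–Satterthwaite, rounded down)
t* = 2.539

CI: -48.40 ± 2.539 · 3.0025 = -48.40 ± 7.62 = (-56.02, -40.78)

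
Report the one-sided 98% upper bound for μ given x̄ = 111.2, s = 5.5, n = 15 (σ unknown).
μ ≤ 114.42

Upper bound (one-sided):
t* = 2.264 (one-sided for 98%)
Upper bound = x̄ + t* · s/√n = 111.2 + 2.264 · 5.5/√15 = 114.42

We are 98% confident that μ ≤ 114.42.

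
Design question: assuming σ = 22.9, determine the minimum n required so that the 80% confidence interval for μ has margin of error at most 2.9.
n ≥ 103

For margin E ≤ 2.9:
n ≥ (z* · σ / E)²
n ≥ (1.282 · 22.9 / 2.9)²
n ≥ 102.48

Minimum n = 103 (rounding up)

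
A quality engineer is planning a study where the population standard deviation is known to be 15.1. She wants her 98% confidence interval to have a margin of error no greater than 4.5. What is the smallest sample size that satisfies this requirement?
n ≥ 61

For margin E ≤ 4.5:
n ≥ (z* · σ / E)²
n ≥ (2.326 · 15.1 / 4.5)²
n ≥ 60.92

Minimum n = 61 (rounding up)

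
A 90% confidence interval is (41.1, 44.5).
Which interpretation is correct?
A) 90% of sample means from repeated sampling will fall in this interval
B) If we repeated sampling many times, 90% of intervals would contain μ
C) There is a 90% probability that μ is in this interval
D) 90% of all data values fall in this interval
B

A) Wrong — coverage applies to intervals containing μ, not to future x̄ values.
B) Correct — this is the frequentist long-run coverage interpretation.
C) Wrong — μ is fixed; the randomness lives in the interval, not in μ.
D) Wrong — a CI is about the parameter μ, not individual data values.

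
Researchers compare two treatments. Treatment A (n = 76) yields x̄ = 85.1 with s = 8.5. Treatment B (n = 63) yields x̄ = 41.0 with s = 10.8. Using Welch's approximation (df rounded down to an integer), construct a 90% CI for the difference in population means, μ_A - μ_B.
(41.32, 46.88)

Difference: x̄₁ - x̄₂ = 44.10
SE = √(s₁²/n₁ + s₂²/n₂) = √(8.5²/76 + 10.8²/63) = 1.6739
df = 116.60 → 116 (Welch–Satterthwaite, rounded down)
t* = 1.658

CI: 44.10 ± 1.658 · 1.6739 = 44.10 ± 2.78 = (41.32, 46.88)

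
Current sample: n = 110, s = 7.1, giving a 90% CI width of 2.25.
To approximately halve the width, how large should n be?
n ≈ 440

CI width ∝ 1/√n
To reduce width by factor 2, need √n to grow by 2 → need 2² = 4 times as many samples.

Current: n = 110, width = 2.25
New: n = 440, width ≈ 1.12

Width reduced by factor of 2.25/1.12 = 2.01.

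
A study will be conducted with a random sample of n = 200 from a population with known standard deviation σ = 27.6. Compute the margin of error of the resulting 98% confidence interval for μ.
Margin of error = 4.54

Margin of error = z* · σ/√n
= 2.326 · 27.6/√200
= 2.326 · 27.6/14.1421
= 4.54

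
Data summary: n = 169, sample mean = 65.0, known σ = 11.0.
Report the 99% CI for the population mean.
(62.82, 67.18)

z-interval (σ known):
z* = 2.576 for 99% confidence

Margin of error = z* · σ/√n = 2.576 · 11.0/√169 = 2.18

CI: (65.0 - 2.18, 65.0 + 2.18) = (62.82, 67.18)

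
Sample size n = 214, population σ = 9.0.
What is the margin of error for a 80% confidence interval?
Margin of error = 0.79

Margin of error = z* · σ/√n
= 1.282 · 9.0/√214
= 1.282 · 9.0/14.6287
= 0.79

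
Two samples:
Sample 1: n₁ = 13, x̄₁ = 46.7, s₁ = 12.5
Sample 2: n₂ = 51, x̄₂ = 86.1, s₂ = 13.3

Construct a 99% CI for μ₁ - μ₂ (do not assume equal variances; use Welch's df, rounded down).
(-50.66, -28.14)

Difference: x̄₁ - x̄₂ = -39.40
SE = √(s₁²/n₁ + s₂²/n₂) = √(12.5²/13 + 13.3²/51) = 3.9354
df = 19.53 → 19 (Welch–Satterthwaite, rounded down)
t* = 2.861

CI: -39.40 ± 2.861 · 3.9354 = -39.40 ± 11.26 = (-50.66, -28.14)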